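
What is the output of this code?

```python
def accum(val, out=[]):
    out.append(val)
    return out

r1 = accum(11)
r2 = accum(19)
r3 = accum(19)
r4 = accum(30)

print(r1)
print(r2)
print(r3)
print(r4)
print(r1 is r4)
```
[11, 19, 19, 30]
[11, 19, 19, 30]
[11, 19, 19, 30]
[11, 19, 19, 30]
True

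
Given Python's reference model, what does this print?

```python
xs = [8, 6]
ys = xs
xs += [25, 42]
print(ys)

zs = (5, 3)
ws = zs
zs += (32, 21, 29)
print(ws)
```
[8, 6, 25, 42]
(5, 3)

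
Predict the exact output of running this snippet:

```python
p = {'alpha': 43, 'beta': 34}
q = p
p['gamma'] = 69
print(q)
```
{'alpha': 43, 'beta': 34, 'gamma': 69}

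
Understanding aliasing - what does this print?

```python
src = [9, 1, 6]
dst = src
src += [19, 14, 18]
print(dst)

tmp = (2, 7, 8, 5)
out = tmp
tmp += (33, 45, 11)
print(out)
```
[9, 1, 6, 19, 14, 18]
(2, 7, 8, 5)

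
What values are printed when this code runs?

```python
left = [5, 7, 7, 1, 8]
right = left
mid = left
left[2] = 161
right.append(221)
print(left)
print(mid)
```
[5, 7, 161, 1, 8, 221]
[5, 7, 161, 1, 8, 221]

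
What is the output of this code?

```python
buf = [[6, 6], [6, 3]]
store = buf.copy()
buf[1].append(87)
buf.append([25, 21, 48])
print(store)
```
[[6, 6], [6, 3, 87]]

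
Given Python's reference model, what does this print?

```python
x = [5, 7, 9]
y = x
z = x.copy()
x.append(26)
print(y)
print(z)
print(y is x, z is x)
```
[5, 7, 9, 26]
[5, 7, 9]
True False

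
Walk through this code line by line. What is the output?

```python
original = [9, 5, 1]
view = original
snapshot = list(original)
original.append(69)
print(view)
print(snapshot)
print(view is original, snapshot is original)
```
[9, 5, 1, 69]
[9, 5, 1]
True False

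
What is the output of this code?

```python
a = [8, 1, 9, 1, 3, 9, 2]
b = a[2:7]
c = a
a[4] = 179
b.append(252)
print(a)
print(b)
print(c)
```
[8, 1, 9, 1, 179, 9, 2]
[9, 1, 3, 9, 2, 252]
[8, 1, 9, 1, 179, 9, 2]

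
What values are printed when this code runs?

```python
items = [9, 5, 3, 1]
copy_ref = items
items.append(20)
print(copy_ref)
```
[9, 5, 3, 1, 20]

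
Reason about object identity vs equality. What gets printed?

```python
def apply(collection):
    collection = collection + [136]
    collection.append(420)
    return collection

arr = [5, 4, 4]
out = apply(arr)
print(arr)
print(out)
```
[5, 4, 4]
[5, 4, 4, 136, 420]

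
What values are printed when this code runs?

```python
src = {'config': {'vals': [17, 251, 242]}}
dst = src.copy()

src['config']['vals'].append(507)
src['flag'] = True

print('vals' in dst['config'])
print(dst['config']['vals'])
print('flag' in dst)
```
True
[17, 251, 242, 507]
False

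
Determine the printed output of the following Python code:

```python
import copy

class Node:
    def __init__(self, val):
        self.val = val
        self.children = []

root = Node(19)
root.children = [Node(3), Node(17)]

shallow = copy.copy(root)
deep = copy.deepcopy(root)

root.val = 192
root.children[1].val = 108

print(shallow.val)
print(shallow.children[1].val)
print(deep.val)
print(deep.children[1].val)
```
19
108
19
17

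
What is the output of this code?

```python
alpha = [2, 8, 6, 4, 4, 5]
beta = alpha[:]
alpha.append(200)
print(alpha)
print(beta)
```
[2, 8, 6, 4, 4, 5, 200]
[2, 8, 6, 4, 4, 5]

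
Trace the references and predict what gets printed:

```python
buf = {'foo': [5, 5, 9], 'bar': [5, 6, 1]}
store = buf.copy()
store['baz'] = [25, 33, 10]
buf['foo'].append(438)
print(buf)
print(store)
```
{'foo': [5, 5, 9, 438], 'bar': [5, 6, 1]}
{'foo': [5, 5, 9, 438], 'bar': [5, 6, 1], 'baz': [25, 33, 10]}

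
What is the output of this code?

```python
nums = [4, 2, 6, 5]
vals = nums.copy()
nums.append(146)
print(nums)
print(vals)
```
[4, 2, 6, 5, 146]
[4, 2, 6, 5]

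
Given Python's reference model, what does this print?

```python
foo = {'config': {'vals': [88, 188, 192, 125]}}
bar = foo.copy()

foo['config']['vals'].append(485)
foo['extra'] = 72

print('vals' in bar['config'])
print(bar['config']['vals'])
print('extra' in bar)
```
True
[88, 188, 192, 125, 485]
False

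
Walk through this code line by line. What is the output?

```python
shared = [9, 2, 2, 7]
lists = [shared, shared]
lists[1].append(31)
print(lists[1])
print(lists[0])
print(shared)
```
[9, 2, 2, 7, 31]
[9, 2, 2, 7, 31]
[9, 2, 2, 7, 31]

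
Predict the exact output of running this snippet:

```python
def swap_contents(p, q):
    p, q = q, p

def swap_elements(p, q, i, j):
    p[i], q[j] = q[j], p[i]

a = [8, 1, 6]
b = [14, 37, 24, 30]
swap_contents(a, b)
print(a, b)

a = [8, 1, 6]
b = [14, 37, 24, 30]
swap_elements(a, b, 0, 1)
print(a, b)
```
[8, 1, 6] [14, 37, 24, 30]
[37, 1, 6] [14, 8, 24, 30]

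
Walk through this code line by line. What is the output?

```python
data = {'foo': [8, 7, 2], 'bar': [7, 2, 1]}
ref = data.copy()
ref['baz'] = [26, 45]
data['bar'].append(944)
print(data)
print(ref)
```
{'foo': [8, 7, 2], 'bar': [7, 2, 1, 944]}
{'foo': [8, 7, 2], 'bar': [7, 2, 1, 944], 'baz': [26, 45]}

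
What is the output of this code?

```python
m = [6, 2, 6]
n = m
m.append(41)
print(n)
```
[6, 2, 6, 41]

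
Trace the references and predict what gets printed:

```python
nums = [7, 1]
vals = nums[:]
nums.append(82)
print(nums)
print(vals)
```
[7, 1, 82]
[7, 1]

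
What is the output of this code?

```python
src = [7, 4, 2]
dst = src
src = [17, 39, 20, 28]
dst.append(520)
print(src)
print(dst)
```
[17, 39, 20, 28]
[7, 4, 2, 520]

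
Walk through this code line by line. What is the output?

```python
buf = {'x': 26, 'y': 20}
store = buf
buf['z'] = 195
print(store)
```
{'x': 26, 'y': 20, 'z': 195}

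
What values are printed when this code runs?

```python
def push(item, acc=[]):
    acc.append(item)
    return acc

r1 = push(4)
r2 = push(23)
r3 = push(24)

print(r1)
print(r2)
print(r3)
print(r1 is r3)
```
[4, 23, 24]
[4, 23, 24]
[4, 23, 24]
True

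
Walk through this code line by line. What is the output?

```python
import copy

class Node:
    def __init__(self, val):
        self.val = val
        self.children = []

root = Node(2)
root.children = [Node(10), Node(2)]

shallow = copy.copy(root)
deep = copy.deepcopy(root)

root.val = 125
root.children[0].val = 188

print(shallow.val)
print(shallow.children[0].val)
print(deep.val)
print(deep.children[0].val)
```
2
188
2
10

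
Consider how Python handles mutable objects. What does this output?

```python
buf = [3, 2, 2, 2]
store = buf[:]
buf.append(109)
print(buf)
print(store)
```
[3, 2, 2, 2, 109]
[3, 2, 2, 2]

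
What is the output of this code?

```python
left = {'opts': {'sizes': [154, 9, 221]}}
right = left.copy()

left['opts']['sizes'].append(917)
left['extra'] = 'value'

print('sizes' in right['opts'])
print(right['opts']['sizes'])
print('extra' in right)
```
True
[154, 9, 221, 917]
False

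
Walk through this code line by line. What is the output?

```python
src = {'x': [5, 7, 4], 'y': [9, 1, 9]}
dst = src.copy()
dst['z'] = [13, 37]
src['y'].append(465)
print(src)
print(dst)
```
{'x': [5, 7, 4], 'y': [9, 1, 9, 465]}
{'x': [5, 7, 4], 'y': [9, 1, 9, 465], 'z': [13, 37]}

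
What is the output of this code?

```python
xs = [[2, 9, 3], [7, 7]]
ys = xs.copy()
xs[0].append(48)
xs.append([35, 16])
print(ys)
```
[[2, 9, 3, 48], [7, 7]]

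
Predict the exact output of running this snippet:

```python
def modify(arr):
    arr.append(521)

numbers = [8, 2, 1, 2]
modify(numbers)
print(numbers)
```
[8, 2, 1, 2, 521]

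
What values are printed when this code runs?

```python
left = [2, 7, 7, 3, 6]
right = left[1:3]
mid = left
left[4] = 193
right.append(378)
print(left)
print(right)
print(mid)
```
[2, 7, 7, 3, 193]
[7, 7, 378]
[2, 7, 7, 3, 193]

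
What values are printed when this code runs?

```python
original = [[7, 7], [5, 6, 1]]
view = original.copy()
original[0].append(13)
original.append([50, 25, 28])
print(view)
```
[[7, 7, 13], [5, 6, 1]]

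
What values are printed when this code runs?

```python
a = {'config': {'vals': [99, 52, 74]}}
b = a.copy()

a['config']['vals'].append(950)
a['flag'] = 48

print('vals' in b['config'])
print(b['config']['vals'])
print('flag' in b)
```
True
[99, 52, 74, 950]
False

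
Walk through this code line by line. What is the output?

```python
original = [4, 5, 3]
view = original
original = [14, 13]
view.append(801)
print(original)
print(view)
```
[14, 13]
[4, 5, 3, 801]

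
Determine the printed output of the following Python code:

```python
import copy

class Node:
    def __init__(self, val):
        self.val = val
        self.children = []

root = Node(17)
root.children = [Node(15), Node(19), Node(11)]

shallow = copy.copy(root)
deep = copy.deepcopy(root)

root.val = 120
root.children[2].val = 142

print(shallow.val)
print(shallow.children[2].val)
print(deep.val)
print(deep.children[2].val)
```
17
142
17
11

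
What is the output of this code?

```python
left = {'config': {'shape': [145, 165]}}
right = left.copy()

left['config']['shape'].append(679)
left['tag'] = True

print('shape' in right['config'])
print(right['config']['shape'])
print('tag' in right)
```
True
[145, 165, 679]
False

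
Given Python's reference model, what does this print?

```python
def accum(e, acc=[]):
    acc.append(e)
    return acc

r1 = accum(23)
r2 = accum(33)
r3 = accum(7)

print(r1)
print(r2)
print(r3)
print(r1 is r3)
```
[23, 33, 7]
[23, 33, 7]
[23, 33, 7]
True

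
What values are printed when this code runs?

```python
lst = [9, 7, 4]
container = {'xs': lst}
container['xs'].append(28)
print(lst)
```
[9, 7, 4, 28]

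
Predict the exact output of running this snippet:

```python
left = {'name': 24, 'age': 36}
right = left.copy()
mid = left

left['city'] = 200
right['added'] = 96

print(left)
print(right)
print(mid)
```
{'name': 24, 'age': 36, 'city': 200}
{'name': 24, 'age': 36, 'added': 96}
{'name': 24, 'age': 36, 'city': 200}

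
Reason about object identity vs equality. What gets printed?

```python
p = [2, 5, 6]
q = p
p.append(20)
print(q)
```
[2, 5, 6, 20]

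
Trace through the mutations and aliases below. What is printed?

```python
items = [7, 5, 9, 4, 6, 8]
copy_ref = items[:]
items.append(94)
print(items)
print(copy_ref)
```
[7, 5, 9, 4, 6, 8, 94]
[7, 5, 9, 4, 6, 8]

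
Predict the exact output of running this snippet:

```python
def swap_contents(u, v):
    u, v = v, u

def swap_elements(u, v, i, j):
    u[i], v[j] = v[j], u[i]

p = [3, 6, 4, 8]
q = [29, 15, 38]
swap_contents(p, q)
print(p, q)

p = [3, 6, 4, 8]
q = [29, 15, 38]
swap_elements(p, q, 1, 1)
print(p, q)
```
[3, 6, 4, 8] [29, 15, 38]
[3, 15, 4, 8] [29, 6, 38]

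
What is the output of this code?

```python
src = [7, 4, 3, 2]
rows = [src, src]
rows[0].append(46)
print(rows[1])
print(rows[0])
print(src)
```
[7, 4, 3, 2, 46]
[7, 4, 3, 2, 46]
[7, 4, 3, 2, 46]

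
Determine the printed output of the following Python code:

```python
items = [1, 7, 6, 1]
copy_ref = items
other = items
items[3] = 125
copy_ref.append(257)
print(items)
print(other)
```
[1, 7, 6, 125, 257]
[1, 7, 6, 125, 257]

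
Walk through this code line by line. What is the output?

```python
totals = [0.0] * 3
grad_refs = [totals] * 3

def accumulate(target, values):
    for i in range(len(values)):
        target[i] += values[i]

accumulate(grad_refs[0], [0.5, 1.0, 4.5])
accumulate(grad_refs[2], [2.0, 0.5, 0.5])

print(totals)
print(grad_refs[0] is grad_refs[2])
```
[2.5, 1.5, 5.0]
True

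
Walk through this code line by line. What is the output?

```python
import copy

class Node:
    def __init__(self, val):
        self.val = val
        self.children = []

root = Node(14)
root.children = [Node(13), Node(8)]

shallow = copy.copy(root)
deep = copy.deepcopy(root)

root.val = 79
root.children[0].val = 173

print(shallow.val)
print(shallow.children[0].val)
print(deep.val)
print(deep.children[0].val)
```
14
173
14
13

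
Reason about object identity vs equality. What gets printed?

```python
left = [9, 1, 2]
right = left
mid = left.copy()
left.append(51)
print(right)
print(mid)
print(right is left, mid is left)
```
[9, 1, 2, 51]
[9, 1, 2]
True False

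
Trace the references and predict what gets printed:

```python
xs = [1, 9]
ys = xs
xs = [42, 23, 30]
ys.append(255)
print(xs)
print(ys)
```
[42, 23, 30]
[1, 9, 255]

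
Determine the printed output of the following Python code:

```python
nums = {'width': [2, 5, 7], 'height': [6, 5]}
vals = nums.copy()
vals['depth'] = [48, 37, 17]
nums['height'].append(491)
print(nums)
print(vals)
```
{'width': [2, 5, 7], 'height': [6, 5, 491]}
{'width': [2, 5, 7], 'height': [6, 5, 491], 'depth': [48, 37, 17]}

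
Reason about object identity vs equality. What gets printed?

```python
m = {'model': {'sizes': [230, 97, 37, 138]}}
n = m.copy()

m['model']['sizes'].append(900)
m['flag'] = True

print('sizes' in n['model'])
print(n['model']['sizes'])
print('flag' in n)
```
True
[230, 97, 37, 138, 900]
False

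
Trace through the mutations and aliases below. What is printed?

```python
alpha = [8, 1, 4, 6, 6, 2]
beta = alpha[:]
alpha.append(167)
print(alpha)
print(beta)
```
[8, 1, 4, 6, 6, 2, 167]
[8, 1, 4, 6, 6, 2]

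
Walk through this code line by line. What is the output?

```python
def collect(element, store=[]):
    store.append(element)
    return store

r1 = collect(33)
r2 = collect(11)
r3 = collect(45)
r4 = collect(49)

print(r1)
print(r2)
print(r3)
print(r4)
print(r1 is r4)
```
[33, 11, 45, 49]
[33, 11, 45, 49]
[33, 11, 45, 49]
[33, 11, 45, 49]
True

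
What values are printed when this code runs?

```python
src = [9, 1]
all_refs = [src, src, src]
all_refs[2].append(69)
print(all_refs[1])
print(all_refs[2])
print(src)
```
[9, 1, 69]
[9, 1, 69]
[9, 1, 69]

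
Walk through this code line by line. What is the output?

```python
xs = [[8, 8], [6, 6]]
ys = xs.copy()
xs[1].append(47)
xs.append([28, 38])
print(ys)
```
[[8, 8], [6, 6, 47]]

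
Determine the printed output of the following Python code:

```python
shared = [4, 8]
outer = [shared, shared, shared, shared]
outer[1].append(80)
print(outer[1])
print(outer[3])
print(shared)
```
[4, 8, 80]
[4, 8, 80]
[4, 8, 80]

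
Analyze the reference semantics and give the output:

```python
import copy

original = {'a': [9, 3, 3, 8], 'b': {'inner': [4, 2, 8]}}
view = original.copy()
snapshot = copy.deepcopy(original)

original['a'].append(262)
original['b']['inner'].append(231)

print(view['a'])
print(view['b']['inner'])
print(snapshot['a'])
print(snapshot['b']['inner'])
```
[9, 3, 3, 8, 262]
[4, 2, 8, 231]
[9, 3, 3, 8]
[4, 2, 8]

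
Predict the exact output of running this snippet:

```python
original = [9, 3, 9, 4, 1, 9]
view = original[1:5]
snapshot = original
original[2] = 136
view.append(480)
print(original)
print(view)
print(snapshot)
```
[9, 3, 136, 4, 1, 9]
[3, 9, 4, 1, 480]
[9, 3, 136, 4, 1, 9]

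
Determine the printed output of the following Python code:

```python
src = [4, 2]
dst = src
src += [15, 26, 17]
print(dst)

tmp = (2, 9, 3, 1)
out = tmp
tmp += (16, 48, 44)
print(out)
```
[4, 2, 15, 26, 17]
(2, 9, 3, 1)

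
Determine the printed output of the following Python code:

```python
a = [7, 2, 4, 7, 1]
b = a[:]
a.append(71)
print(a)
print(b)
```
[7, 2, 4, 7, 1, 71]
[7, 2, 4, 7, 1]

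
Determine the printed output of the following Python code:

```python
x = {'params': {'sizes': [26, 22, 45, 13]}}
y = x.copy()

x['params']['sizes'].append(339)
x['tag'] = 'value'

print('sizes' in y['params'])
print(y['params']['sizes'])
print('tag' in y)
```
True
[26, 22, 45, 13, 339]
False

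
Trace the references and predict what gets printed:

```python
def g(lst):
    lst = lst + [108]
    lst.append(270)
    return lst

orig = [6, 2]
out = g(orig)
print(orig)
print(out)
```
[6, 2]
[6, 2, 108, 270]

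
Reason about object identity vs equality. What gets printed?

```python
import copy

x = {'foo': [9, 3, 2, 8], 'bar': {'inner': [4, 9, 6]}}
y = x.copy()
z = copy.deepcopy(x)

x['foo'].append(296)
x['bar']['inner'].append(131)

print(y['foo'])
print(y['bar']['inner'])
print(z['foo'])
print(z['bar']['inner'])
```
[9, 3, 2, 8, 296]
[4, 9, 6, 131]
[9, 3, 2, 8]
[4, 9, 6]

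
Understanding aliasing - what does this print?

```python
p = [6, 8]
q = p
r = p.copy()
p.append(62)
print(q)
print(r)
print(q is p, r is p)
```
[6, 8, 62]
[6, 8]
True False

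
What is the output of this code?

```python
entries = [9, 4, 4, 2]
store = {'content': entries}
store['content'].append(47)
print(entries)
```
[9, 4, 4, 2, 47]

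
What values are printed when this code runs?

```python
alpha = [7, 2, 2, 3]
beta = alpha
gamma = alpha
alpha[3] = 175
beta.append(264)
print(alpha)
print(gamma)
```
[7, 2, 2, 175, 264]
[7, 2, 2, 175, 264]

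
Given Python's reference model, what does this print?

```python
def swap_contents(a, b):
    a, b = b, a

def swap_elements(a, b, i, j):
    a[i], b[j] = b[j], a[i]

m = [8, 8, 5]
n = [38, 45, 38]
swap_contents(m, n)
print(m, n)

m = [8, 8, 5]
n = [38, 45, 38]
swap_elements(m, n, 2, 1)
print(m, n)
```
[8, 8, 5] [38, 45, 38]
[8, 8, 45] [38, 5, 38]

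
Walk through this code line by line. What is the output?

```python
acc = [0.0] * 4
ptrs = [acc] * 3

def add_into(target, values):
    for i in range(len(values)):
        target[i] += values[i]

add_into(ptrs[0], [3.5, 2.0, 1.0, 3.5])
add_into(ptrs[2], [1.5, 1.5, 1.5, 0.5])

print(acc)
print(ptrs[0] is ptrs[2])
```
[5.0, 3.5, 2.5, 4.0]
True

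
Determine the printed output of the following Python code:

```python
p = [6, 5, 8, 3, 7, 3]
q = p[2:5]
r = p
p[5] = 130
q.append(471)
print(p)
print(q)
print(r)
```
[6, 5, 8, 3, 7, 130]
[8, 3, 7, 471]
[6, 5, 8, 3, 7, 130]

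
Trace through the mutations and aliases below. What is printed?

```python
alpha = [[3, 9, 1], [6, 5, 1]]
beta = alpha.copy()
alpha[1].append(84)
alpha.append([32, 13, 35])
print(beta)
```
[[3, 9, 1], [6, 5, 1, 84]]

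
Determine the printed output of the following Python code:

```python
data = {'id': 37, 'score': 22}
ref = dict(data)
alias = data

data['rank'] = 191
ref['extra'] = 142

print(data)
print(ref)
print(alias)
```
{'id': 37, 'score': 22, 'rank': 191}
{'id': 37, 'score': 22, 'extra': 142}
{'id': 37, 'score': 22, 'rank': 191}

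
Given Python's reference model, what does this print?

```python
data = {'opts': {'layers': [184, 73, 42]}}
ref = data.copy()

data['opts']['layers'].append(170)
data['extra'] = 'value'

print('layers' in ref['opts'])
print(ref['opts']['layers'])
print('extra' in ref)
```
True
[184, 73, 42, 170]
False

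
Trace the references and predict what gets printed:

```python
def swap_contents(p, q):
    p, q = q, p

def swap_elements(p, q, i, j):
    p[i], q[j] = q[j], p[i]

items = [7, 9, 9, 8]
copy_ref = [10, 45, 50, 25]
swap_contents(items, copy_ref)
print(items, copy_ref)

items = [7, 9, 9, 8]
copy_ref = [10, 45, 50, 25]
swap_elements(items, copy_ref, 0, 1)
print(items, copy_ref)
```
[7, 9, 9, 8] [10, 45, 50, 25]
[45, 9, 9, 8] [10, 7, 50, 25]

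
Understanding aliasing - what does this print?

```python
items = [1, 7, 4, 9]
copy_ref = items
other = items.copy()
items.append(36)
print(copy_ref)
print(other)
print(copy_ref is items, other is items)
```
[1, 7, 4, 9, 36]
[1, 7, 4, 9]
True False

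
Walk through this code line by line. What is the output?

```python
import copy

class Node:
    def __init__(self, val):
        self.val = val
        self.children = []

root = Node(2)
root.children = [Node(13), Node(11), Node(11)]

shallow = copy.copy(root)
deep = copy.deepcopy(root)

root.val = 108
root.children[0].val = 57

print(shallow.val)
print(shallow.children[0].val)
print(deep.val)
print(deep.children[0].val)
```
2
57
2
13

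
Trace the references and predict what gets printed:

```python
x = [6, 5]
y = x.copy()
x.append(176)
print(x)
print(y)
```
[6, 5, 176]
[6, 5]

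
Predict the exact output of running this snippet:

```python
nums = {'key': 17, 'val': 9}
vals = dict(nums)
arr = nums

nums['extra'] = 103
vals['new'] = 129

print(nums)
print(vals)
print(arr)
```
{'key': 17, 'val': 9, 'extra': 103}
{'key': 17, 'val': 9, 'new': 129}
{'key': 17, 'val': 9, 'extra': 103}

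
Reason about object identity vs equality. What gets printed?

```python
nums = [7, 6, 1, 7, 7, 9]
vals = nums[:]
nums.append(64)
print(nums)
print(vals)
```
[7, 6, 1, 7, 7, 9, 64]
[7, 6, 1, 7, 7, 9]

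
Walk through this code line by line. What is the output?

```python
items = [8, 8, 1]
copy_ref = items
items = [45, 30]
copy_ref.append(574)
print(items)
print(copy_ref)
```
[45, 30]
[8, 8, 1, 574]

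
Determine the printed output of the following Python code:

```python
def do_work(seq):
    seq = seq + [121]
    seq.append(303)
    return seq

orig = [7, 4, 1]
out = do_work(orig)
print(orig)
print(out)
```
[7, 4, 1]
[7, 4, 1, 121, 303]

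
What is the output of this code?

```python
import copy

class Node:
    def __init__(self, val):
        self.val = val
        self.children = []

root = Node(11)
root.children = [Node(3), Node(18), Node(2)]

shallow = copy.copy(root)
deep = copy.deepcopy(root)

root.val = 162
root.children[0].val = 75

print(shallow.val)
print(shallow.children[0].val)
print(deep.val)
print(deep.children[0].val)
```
11
75
11
3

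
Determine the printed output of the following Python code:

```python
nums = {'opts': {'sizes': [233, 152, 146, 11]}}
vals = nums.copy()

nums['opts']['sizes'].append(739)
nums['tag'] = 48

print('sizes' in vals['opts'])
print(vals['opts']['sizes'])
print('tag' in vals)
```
True
[233, 152, 146, 11, 739]
False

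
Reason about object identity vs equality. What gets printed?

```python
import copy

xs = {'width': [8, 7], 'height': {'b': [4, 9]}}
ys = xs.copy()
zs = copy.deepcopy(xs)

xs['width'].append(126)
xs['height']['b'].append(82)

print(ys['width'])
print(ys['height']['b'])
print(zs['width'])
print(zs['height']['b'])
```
[8, 7, 126]
[4, 9, 82]
[8, 7]
[4, 9]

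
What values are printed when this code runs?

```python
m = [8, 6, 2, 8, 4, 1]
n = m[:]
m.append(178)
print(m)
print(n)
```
[8, 6, 2, 8, 4, 1, 178]
[8, 6, 2, 8, 4, 1]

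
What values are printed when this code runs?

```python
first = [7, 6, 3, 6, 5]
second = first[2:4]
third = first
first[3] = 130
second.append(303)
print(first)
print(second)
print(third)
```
[7, 6, 3, 130, 5]
[3, 6, 303]
[7, 6, 3, 130, 5]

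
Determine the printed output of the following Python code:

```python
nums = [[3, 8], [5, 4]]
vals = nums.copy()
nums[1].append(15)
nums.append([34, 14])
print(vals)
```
[[3, 8], [5, 4, 15]]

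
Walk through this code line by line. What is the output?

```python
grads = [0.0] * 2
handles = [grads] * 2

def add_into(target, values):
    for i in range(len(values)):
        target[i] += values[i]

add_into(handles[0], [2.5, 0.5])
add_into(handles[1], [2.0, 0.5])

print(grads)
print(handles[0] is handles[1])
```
[4.5, 1.0]
True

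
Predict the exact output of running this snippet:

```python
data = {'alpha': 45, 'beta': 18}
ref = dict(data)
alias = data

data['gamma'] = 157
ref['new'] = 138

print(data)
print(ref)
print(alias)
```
{'alpha': 45, 'beta': 18, 'gamma': 157}
{'alpha': 45, 'beta': 18, 'new': 138}
{'alpha': 45, 'beta': 18, 'gamma': 157}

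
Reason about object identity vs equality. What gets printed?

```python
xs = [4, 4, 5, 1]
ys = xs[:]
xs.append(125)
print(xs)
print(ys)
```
[4, 4, 5, 1, 125]
[4, 4, 5, 1]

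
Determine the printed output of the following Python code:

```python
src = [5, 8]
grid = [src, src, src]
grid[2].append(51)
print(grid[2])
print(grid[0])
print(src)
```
[5, 8, 51]
[5, 8, 51]
[5, 8, 51]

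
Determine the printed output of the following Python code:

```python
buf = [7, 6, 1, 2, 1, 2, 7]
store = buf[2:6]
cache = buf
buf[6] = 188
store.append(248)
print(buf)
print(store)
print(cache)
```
[7, 6, 1, 2, 1, 2, 188]
[1, 2, 1, 2, 248]
[7, 6, 1, 2, 1, 2, 188]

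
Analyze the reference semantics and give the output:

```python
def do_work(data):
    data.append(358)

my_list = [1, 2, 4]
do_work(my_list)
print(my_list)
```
[1, 2, 4, 358]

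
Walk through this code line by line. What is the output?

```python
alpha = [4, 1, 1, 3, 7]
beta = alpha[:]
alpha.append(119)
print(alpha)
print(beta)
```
[4, 1, 1, 3, 7, 119]
[4, 1, 1, 3, 7]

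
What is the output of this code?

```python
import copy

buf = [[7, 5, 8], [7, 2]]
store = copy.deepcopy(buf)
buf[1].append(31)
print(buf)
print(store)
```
[[7, 5, 8], [7, 2, 31]]
[[7, 5, 8], [7, 2]]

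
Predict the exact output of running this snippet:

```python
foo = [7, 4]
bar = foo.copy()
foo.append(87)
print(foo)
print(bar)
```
[7, 4, 87]
[7, 4]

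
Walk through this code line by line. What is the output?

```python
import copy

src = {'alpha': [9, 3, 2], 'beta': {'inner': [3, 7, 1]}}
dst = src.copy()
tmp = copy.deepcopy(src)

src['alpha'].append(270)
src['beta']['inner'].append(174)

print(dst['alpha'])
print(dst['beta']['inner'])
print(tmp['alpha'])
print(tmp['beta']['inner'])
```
[9, 3, 2, 270]
[3, 7, 1, 174]
[9, 3, 2]
[3, 7, 1]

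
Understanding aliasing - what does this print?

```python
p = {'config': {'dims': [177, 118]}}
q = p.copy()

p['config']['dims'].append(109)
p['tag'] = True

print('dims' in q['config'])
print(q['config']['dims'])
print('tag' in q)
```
True
[177, 118, 109]
False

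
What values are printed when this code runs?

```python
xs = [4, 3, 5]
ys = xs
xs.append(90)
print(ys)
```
[4, 3, 5, 90]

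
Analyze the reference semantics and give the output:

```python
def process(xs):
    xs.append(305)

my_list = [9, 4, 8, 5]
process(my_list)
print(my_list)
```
[9, 4, 8, 5, 305]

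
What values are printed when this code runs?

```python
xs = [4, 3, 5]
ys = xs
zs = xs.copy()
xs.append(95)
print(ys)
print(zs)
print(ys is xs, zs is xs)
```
[4, 3, 5, 95]
[4, 3, 5]
True False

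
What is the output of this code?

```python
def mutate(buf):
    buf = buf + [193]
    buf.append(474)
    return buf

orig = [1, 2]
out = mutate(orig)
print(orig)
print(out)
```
[1, 2]
[1, 2, 193, 474]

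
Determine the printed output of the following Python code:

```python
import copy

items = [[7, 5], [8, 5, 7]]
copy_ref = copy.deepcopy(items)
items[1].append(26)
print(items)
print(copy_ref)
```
[[7, 5], [8, 5, 7, 26]]
[[7, 5], [8, 5, 7]]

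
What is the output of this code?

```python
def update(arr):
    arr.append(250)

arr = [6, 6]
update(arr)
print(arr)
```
[6, 6, 250]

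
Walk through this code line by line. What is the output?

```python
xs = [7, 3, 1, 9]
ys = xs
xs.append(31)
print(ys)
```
[7, 3, 1, 9, 31]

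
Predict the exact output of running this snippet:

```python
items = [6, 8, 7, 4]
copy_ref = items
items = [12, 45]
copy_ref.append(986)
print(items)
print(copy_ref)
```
[12, 45]
[6, 8, 7, 4, 986]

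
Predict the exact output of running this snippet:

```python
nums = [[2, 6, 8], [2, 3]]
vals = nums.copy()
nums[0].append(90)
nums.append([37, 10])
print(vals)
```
[[2, 6, 8, 90], [2, 3]]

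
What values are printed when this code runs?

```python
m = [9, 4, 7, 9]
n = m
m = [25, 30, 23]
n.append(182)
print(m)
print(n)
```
[25, 30, 23]
[9, 4, 7, 9, 182]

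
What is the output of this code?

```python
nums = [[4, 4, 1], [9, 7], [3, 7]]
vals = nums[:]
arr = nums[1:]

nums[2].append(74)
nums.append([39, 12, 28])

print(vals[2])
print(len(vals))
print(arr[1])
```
[3, 7, 74]
3
[3, 7, 74]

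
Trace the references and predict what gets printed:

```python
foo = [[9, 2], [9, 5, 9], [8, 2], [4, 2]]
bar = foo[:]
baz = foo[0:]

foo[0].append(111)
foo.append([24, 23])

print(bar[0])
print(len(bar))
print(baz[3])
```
[9, 2, 111]
4
[4, 2]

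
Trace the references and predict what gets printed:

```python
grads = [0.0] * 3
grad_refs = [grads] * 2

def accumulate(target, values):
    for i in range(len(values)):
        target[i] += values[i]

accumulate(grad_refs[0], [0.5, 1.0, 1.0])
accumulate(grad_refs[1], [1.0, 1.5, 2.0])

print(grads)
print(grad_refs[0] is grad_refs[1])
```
[1.5, 2.5, 3.0]
True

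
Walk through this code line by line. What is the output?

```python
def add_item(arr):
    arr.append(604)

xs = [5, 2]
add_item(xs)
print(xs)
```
[5, 2, 604]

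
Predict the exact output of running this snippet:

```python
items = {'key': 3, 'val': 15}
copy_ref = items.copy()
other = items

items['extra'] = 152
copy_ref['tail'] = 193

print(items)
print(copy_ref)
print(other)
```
{'key': 3, 'val': 15, 'extra': 152}
{'key': 3, 'val': 15, 'tail': 193}
{'key': 3, 'val': 15, 'extra': 152}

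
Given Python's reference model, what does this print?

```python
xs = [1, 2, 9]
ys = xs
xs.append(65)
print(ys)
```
[1, 2, 9, 65]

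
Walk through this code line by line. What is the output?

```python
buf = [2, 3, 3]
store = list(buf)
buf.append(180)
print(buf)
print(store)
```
[2, 3, 3, 180]
[2, 3, 3]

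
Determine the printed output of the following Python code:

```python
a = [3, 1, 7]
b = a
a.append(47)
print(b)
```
[3, 1, 7, 47]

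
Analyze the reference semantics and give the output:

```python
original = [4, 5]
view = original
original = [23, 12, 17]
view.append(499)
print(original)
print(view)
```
[23, 12, 17]
[4, 5, 499]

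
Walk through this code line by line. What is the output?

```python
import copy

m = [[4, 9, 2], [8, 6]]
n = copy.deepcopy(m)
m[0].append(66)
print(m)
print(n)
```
[[4, 9, 2, 66], [8, 6]]
[[4, 9, 2], [8, 6]]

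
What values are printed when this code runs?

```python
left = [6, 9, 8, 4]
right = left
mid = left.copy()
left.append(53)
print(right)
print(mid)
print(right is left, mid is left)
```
[6, 9, 8, 4, 53]
[6, 9, 8, 4]
True False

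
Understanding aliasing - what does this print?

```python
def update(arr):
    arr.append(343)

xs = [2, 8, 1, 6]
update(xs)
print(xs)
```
[2, 8, 1, 6, 343]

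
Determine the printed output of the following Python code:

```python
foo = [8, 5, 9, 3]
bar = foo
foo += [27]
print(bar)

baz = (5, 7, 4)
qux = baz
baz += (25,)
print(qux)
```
[8, 5, 9, 3, 27]
(5, 7, 4)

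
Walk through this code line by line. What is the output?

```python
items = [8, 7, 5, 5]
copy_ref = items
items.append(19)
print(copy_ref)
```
[8, 7, 5, 5, 19]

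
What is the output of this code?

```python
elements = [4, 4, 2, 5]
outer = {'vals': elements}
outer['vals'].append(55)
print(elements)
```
[4, 4, 2, 5, 55]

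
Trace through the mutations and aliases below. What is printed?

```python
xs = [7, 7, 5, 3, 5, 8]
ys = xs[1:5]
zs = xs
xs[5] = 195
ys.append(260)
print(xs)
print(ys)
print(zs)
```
[7, 7, 5, 3, 5, 195]
[7, 5, 3, 5, 260]
[7, 7, 5, 3, 5, 195]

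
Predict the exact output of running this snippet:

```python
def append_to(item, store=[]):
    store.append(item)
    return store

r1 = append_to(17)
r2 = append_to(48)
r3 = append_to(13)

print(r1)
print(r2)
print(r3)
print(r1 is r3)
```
[17, 48, 13]
[17, 48, 13]
[17, 48, 13]
True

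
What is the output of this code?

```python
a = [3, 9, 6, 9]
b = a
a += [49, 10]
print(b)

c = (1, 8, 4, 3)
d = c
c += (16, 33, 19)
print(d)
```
[3, 9, 6, 9, 49, 10]
(1, 8, 4, 3)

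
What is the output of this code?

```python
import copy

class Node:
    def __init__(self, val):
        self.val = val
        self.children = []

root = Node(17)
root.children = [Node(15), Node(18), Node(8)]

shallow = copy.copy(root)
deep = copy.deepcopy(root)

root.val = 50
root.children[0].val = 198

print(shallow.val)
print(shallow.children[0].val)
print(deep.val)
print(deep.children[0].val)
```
17
198
17
15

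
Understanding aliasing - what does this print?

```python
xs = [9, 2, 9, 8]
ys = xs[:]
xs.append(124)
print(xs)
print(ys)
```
[9, 2, 9, 8, 124]
[9, 2, 9, 8]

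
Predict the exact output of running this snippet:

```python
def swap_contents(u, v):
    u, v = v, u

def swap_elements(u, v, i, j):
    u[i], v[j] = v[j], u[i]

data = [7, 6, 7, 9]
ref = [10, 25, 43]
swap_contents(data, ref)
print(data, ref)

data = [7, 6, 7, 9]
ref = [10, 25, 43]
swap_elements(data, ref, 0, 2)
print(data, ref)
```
[7, 6, 7, 9] [10, 25, 43]
[43, 6, 7, 9] [10, 25, 7]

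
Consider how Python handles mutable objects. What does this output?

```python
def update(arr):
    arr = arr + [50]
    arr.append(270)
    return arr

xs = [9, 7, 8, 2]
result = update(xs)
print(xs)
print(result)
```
[9, 7, 8, 2]
[9, 7, 8, 2, 50, 270]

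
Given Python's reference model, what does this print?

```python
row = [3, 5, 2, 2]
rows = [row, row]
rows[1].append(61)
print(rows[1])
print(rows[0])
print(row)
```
[3, 5, 2, 2, 61]
[3, 5, 2, 2, 61]
[3, 5, 2, 2, 61]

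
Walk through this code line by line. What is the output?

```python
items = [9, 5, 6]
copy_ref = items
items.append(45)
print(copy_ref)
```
[9, 5, 6, 45]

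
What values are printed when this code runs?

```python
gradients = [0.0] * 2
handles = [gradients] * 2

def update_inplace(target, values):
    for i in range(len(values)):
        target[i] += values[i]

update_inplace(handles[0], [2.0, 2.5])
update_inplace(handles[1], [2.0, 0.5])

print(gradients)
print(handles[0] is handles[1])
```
[4.0, 3.0]
True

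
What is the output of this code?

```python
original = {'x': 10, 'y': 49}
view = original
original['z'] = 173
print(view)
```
{'x': 10, 'y': 49, 'z': 173}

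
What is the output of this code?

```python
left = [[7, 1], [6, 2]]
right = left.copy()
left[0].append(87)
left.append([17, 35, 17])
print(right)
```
[[7, 1, 87], [6, 2]]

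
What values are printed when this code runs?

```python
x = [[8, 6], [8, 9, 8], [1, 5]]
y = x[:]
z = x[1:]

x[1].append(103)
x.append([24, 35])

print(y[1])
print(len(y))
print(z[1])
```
[8, 9, 8, 103]
3
[1, 5]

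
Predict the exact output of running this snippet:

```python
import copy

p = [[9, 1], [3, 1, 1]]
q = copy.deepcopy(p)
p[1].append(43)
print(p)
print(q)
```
[[9, 1], [3, 1, 1, 43]]
[[9, 1], [3, 1, 1]]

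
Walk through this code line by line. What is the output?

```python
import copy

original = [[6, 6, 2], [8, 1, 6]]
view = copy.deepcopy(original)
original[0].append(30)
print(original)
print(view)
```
[[6, 6, 2, 30], [8, 1, 6]]
[[6, 6, 2], [8, 1, 6]]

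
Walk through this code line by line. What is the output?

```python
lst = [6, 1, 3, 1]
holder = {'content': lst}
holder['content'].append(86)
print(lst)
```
[6, 1, 3, 1, 86]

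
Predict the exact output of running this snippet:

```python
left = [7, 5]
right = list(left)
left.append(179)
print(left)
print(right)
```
[7, 5, 179]
[7, 5]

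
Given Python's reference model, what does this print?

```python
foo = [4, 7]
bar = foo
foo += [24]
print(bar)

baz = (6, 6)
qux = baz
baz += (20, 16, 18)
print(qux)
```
[4, 7, 24]
(6, 6)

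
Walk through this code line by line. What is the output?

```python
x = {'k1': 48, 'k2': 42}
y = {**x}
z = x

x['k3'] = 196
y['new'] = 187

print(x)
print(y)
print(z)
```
{'k1': 48, 'k2': 42, 'k3': 196}
{'k1': 48, 'k2': 42, 'new': 187}
{'k1': 48, 'k2': 42, 'k3': 196}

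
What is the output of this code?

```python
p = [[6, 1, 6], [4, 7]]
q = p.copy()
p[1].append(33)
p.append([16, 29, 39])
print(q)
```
[[6, 1, 6], [4, 7, 33]]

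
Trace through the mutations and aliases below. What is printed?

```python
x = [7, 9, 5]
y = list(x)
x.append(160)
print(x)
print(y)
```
[7, 9, 5, 160]
[7, 9, 5]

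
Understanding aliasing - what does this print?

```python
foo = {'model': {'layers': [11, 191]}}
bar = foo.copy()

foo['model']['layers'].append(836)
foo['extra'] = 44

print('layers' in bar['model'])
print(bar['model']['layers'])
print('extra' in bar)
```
True
[11, 191, 836]
False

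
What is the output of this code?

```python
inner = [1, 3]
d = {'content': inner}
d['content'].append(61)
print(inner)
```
[1, 3, 61]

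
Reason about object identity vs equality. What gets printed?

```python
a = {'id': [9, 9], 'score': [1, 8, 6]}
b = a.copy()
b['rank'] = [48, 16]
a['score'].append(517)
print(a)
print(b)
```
{'id': [9, 9], 'score': [1, 8, 6, 517]}
{'id': [9, 9], 'score': [1, 8, 6, 517], 'rank': [48, 16]}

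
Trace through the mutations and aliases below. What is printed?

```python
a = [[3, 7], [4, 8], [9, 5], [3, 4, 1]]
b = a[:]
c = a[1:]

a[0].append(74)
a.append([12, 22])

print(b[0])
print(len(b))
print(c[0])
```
[3, 7, 74]
4
[4, 8]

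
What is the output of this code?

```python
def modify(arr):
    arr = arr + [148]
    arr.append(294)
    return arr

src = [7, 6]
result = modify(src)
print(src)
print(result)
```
[7, 6]
[7, 6, 148, 294]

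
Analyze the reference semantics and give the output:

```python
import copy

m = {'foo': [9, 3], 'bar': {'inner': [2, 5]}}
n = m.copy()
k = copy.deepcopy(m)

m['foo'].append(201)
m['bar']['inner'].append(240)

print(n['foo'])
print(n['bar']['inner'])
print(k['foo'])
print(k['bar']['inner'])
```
[9, 3, 201]
[2, 5, 240]
[9, 3]
[2, 5]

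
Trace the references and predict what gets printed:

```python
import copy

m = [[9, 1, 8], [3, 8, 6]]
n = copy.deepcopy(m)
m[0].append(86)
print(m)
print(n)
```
[[9, 1, 8, 86], [3, 8, 6]]
[[9, 1, 8], [3, 8, 6]]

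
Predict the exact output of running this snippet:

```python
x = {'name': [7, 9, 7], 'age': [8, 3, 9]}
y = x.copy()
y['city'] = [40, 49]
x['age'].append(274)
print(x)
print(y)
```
{'name': [7, 9, 7], 'age': [8, 3, 9, 274]}
{'name': [7, 9, 7], 'age': [8, 3, 9, 274], 'city': [40, 49]}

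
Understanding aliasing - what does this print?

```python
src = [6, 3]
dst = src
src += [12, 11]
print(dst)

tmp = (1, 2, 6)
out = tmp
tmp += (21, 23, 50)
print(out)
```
[6, 3, 12, 11]
(1, 2, 6)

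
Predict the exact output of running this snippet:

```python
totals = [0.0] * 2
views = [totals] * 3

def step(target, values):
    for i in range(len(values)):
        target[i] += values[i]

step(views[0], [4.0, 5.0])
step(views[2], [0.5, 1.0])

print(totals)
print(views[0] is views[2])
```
[4.5, 6.0]
True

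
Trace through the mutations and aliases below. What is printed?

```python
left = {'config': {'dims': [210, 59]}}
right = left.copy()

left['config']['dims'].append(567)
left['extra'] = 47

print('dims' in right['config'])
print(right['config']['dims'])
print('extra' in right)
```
True
[210, 59, 567]
False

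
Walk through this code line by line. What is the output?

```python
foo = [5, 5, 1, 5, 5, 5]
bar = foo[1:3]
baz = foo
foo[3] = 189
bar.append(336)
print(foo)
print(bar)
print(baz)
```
[5, 5, 1, 189, 5, 5]
[5, 1, 336]
[5, 5, 1, 189, 5, 5]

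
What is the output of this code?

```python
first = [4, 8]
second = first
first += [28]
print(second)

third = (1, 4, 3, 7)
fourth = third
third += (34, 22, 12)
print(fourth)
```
[4, 8, 28]
(1, 4, 3, 7)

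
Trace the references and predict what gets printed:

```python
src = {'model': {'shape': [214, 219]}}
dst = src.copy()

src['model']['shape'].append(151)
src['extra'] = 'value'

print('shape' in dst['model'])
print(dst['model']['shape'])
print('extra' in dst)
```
True
[214, 219, 151]
False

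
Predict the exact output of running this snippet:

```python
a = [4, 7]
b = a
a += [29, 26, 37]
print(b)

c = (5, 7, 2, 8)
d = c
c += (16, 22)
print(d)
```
[4, 7, 29, 26, 37]
(5, 7, 2, 8)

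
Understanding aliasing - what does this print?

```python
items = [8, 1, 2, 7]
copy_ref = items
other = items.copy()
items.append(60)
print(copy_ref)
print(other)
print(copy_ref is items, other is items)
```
[8, 1, 2, 7, 60]
[8, 1, 2, 7]
True False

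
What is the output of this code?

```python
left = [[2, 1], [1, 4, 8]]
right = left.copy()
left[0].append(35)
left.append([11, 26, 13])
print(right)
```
[[2, 1, 35], [1, 4, 8]]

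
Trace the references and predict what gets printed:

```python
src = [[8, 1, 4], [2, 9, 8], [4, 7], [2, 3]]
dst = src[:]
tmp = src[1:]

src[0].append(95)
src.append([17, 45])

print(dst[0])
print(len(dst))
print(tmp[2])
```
[8, 1, 4, 95]
4
[2, 3]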